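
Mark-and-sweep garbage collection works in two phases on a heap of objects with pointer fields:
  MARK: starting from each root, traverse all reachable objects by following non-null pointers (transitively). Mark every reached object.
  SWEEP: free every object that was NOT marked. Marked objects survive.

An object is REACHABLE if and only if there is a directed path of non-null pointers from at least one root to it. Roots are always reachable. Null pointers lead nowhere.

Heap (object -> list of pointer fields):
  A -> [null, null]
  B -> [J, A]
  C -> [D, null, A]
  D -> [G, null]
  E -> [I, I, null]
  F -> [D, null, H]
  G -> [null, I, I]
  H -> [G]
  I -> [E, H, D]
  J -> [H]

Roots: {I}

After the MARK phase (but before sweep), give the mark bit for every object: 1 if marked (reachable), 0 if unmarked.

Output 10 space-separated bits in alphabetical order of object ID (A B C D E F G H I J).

Roots: I
Mark I: refs=E H D, marked=I
Mark E: refs=I I null, marked=E I
Mark H: refs=G, marked=E H I
Mark D: refs=G null, marked=D E H I
Mark G: refs=null I I, marked=D E G H I
Unmarked (collected): A B C F J

Answer: 0 0 0 1 1 0 1 1 1 0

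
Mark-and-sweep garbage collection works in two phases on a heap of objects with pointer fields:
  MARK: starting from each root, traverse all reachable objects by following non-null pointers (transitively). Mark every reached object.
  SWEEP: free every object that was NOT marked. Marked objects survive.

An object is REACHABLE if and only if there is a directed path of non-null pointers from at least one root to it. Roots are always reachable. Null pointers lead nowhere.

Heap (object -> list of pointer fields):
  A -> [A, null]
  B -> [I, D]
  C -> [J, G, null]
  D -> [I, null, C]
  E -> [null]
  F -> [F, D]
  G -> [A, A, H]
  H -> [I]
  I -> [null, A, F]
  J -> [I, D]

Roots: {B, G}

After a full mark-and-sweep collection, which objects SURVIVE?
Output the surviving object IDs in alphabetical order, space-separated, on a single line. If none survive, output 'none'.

Roots: B G
Mark B: refs=I D, marked=B
Mark G: refs=A A H, marked=B G
Mark I: refs=null A F, marked=B G I
Mark D: refs=I null C, marked=B D G I
Mark A: refs=A null, marked=A B D G I
Mark H: refs=I, marked=A B D G H I
Mark F: refs=F D, marked=A B D F G H I
Mark C: refs=J G null, marked=A B C D F G H I
Mark J: refs=I D, marked=A B C D F G H I J
Unmarked (collected): E

Answer: A B C D F G H I J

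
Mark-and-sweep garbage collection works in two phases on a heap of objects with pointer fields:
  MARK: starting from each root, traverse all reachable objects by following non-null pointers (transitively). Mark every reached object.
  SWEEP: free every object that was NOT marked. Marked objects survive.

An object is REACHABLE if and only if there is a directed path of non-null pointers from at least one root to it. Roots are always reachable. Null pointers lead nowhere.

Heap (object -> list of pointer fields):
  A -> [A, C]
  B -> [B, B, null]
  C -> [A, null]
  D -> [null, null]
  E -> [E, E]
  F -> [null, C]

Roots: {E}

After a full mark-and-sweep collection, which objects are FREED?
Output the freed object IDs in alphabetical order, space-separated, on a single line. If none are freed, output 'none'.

Roots: E
Mark E: refs=E E, marked=E
Unmarked (collected): A B C D F

Answer: A B C D F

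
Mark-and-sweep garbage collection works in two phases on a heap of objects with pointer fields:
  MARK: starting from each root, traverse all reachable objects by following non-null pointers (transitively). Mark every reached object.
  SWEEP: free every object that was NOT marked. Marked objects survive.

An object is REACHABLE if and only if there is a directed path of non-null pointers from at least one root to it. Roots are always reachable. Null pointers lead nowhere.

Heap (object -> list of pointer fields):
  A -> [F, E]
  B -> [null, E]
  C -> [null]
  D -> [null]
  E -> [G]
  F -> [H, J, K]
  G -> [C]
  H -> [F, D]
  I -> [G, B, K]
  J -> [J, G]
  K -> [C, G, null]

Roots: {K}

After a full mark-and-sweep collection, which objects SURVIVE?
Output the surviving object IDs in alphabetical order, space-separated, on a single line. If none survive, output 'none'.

Roots: K
Mark K: refs=C G null, marked=K
Mark C: refs=null, marked=C K
Mark G: refs=C, marked=C G K
Unmarked (collected): A B D E F H I J

Answer: C G K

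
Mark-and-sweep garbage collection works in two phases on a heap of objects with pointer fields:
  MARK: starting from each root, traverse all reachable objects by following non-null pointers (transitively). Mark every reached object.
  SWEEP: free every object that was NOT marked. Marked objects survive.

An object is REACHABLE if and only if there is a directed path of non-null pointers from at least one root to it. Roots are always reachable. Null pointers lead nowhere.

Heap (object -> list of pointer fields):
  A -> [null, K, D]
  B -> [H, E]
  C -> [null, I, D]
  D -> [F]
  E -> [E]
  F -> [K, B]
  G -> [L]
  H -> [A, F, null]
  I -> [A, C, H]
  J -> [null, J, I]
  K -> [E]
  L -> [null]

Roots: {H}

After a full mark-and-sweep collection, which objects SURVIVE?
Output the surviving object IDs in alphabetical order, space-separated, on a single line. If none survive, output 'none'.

Answer: A B D E F H K

Derivation:
Roots: H
Mark H: refs=A F null, marked=H
Mark A: refs=null K D, marked=A H
Mark F: refs=K B, marked=A F H
Mark K: refs=E, marked=A F H K
Mark D: refs=F, marked=A D F H K
Mark B: refs=H E, marked=A B D F H K
Mark E: refs=E, marked=A B D E F H K
Unmarked (collected): C G I J L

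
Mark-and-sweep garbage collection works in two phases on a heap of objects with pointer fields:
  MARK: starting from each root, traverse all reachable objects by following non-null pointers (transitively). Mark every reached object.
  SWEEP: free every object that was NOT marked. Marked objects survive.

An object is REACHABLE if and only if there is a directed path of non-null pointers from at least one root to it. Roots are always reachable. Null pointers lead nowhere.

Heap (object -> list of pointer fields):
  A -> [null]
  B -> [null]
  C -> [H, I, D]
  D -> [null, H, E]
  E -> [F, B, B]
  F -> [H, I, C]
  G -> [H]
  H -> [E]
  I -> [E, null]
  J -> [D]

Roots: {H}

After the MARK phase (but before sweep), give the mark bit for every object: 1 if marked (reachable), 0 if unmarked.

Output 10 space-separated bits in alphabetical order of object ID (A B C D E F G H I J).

Answer: 0 1 1 1 1 1 0 1 1 0

Derivation:
Roots: H
Mark H: refs=E, marked=H
Mark E: refs=F B B, marked=E H
Mark F: refs=H I C, marked=E F H
Mark B: refs=null, marked=B E F H
Mark I: refs=E null, marked=B E F H I
Mark C: refs=H I D, marked=B C E F H I
Mark D: refs=null H E, marked=B C D E F H I
Unmarked (collected): A G J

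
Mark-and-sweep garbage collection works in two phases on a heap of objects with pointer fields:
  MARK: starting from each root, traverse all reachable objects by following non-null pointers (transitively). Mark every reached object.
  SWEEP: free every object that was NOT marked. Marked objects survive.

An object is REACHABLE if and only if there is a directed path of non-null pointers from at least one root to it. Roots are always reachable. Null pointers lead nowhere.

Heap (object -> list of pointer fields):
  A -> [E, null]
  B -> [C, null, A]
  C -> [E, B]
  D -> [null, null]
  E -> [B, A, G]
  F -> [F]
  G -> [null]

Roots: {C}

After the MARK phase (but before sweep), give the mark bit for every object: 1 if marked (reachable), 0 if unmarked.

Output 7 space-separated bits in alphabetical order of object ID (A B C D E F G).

Answer: 1 1 1 0 1 0 1

Derivation:
Roots: C
Mark C: refs=E B, marked=C
Mark E: refs=B A G, marked=C E
Mark B: refs=C null A, marked=B C E
Mark A: refs=E null, marked=A B C E
Mark G: refs=null, marked=A B C E G
Unmarked (collected): D F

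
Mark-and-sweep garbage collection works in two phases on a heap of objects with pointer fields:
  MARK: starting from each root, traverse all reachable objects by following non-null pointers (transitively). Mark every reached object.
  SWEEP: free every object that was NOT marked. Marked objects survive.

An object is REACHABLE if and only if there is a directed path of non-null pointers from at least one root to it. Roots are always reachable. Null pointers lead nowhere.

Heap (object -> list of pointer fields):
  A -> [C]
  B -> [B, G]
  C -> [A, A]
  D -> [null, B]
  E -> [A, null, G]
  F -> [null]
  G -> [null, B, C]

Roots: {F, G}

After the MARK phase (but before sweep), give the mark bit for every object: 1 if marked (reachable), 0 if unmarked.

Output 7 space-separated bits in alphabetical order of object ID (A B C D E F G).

Answer: 1 1 1 0 0 1 1

Derivation:
Roots: F G
Mark F: refs=null, marked=F
Mark G: refs=null B C, marked=F G
Mark B: refs=B G, marked=B F G
Mark C: refs=A A, marked=B C F G
Mark A: refs=C, marked=A B C F G
Unmarked (collected): D E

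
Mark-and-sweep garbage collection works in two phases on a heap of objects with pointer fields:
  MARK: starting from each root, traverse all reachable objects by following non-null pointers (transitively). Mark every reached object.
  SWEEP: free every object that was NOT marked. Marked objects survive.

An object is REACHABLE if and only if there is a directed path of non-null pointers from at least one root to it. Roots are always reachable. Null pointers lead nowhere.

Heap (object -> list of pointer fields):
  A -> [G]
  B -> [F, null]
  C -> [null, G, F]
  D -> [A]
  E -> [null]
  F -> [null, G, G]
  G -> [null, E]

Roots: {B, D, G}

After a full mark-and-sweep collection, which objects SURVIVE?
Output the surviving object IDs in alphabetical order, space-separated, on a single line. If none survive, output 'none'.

Roots: B D G
Mark B: refs=F null, marked=B
Mark D: refs=A, marked=B D
Mark G: refs=null E, marked=B D G
Mark F: refs=null G G, marked=B D F G
Mark A: refs=G, marked=A B D F G
Mark E: refs=null, marked=A B D E F G
Unmarked (collected): C

Answer: A B D E F G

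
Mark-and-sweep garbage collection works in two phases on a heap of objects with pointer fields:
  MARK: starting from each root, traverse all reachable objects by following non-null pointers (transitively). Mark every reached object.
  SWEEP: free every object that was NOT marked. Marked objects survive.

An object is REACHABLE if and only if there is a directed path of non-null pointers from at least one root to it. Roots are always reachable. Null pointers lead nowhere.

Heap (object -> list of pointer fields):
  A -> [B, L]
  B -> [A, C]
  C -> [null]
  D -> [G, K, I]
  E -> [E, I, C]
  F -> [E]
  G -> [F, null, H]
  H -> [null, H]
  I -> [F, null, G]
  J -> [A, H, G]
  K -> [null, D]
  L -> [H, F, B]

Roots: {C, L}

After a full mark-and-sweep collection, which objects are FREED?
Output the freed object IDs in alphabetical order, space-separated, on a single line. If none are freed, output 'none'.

Answer: D J K

Derivation:
Roots: C L
Mark C: refs=null, marked=C
Mark L: refs=H F B, marked=C L
Mark H: refs=null H, marked=C H L
Mark F: refs=E, marked=C F H L
Mark B: refs=A C, marked=B C F H L
Mark E: refs=E I C, marked=B C E F H L
Mark A: refs=B L, marked=A B C E F H L
Mark I: refs=F null G, marked=A B C E F H I L
Mark G: refs=F null H, marked=A B C E F G H I L
Unmarked (collected): D J K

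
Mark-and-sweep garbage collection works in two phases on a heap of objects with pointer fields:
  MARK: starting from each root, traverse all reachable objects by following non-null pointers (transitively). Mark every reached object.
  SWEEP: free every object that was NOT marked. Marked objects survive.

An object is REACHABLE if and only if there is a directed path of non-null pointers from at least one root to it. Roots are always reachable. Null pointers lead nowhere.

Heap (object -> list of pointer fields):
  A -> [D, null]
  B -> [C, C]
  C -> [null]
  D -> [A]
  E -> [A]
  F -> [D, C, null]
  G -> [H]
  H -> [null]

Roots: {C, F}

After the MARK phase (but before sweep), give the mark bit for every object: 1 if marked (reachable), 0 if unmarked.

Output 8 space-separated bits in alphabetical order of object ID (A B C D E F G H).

Answer: 1 0 1 1 0 1 0 0

Derivation:
Roots: C F
Mark C: refs=null, marked=C
Mark F: refs=D C null, marked=C F
Mark D: refs=A, marked=C D F
Mark A: refs=D null, marked=A C D F
Unmarked (collected): B E G H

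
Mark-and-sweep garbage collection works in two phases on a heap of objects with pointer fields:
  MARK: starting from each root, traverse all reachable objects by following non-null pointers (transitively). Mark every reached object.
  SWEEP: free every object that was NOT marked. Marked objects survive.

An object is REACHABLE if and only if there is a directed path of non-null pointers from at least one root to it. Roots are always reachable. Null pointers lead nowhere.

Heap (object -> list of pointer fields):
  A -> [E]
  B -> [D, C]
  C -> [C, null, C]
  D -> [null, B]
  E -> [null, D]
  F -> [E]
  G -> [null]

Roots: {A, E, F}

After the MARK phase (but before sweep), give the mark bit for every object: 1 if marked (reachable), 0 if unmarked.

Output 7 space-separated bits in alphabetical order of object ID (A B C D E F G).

Roots: A E F
Mark A: refs=E, marked=A
Mark E: refs=null D, marked=A E
Mark F: refs=E, marked=A E F
Mark D: refs=null B, marked=A D E F
Mark B: refs=D C, marked=A B D E F
Mark C: refs=C null C, marked=A B C D E F
Unmarked (collected): G

Answer: 1 1 1 1 1 1 0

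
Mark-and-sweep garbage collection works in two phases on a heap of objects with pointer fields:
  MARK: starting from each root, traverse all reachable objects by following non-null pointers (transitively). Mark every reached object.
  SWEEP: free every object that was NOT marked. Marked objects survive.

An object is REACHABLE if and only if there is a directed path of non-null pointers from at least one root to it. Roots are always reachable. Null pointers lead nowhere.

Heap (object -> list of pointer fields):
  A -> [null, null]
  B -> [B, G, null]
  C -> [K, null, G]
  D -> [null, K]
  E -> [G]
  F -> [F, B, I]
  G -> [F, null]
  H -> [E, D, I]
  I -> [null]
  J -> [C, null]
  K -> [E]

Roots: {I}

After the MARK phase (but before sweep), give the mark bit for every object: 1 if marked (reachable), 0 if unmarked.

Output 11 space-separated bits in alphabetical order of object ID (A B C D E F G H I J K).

Roots: I
Mark I: refs=null, marked=I
Unmarked (collected): A B C D E F G H J K

Answer: 0 0 0 0 0 0 0 0 1 0 0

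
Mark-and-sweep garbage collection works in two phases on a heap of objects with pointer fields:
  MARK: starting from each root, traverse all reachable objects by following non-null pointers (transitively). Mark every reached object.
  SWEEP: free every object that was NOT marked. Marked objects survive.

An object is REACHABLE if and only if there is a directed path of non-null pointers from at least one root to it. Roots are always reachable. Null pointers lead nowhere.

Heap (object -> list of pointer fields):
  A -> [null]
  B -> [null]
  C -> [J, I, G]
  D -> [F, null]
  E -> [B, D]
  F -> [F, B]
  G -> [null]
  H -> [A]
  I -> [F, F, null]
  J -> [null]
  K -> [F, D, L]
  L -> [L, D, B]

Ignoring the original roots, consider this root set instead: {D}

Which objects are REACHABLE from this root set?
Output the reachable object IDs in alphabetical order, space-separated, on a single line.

Roots: D
Mark D: refs=F null, marked=D
Mark F: refs=F B, marked=D F
Mark B: refs=null, marked=B D F
Unmarked (collected): A C E G H I J K L

Answer: B D F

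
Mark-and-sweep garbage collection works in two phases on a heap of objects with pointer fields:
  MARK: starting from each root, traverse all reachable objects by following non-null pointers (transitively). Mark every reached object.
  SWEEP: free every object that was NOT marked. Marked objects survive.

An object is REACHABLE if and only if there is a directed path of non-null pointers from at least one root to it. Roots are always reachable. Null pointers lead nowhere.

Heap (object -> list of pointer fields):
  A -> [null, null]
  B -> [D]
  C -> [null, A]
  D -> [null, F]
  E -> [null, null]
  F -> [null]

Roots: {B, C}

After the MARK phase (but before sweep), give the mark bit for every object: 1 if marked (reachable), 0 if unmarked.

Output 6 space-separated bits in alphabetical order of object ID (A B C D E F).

Answer: 1 1 1 1 0 1

Derivation:
Roots: B C
Mark B: refs=D, marked=B
Mark C: refs=null A, marked=B C
Mark D: refs=null F, marked=B C D
Mark A: refs=null null, marked=A B C D
Mark F: refs=null, marked=A B C D F
Unmarked (collected): E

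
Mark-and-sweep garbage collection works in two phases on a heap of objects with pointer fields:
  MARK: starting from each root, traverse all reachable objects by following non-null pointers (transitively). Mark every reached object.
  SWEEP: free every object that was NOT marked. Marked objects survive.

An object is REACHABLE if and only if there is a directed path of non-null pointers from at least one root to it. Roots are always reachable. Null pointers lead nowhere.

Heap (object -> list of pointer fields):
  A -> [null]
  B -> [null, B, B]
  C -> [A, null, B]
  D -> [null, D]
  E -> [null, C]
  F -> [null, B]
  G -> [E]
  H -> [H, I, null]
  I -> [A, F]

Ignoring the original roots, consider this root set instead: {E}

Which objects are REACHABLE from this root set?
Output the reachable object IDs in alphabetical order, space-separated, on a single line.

Answer: A B C E

Derivation:
Roots: E
Mark E: refs=null C, marked=E
Mark C: refs=A null B, marked=C E
Mark A: refs=null, marked=A C E
Mark B: refs=null B B, marked=A B C E
Unmarked (collected): D F G H I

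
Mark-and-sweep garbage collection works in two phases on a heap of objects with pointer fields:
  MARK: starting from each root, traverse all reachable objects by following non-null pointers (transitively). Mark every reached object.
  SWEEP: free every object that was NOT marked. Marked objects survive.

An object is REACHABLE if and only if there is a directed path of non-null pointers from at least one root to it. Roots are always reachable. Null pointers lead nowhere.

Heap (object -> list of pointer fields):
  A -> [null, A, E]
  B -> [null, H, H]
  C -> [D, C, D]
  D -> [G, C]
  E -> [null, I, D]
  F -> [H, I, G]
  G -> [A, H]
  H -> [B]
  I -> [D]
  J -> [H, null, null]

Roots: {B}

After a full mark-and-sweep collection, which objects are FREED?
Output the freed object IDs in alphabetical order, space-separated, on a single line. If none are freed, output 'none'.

Answer: A C D E F G I J

Derivation:
Roots: B
Mark B: refs=null H H, marked=B
Mark H: refs=B, marked=B H
Unmarked (collected): A C D E F G I J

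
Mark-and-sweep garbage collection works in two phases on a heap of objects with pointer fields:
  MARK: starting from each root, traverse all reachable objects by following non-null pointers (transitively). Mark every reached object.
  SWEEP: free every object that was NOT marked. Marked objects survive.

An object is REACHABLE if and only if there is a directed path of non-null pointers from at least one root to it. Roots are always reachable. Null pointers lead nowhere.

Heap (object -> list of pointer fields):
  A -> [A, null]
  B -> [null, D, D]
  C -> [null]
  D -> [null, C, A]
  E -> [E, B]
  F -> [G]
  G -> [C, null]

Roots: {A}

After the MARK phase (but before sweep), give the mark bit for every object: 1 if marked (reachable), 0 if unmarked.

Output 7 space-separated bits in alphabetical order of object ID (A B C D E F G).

Answer: 1 0 0 0 0 0 0

Derivation:
Roots: A
Mark A: refs=A null, marked=A
Unmarked (collected): B C D E F G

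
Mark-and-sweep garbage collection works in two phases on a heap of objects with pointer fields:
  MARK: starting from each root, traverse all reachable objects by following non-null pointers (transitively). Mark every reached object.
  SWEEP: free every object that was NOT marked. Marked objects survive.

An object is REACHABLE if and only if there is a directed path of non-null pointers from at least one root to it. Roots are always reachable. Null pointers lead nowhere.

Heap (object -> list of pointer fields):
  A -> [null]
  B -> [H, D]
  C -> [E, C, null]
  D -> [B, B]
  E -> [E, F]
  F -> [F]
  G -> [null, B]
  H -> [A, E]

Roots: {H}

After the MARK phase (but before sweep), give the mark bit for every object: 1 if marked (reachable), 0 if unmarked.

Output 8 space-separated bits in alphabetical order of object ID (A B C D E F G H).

Answer: 1 0 0 0 1 1 0 1

Derivation:
Roots: H
Mark H: refs=A E, marked=H
Mark A: refs=null, marked=A H
Mark E: refs=E F, marked=A E H
Mark F: refs=F, marked=A E F H
Unmarked (collected): B C D G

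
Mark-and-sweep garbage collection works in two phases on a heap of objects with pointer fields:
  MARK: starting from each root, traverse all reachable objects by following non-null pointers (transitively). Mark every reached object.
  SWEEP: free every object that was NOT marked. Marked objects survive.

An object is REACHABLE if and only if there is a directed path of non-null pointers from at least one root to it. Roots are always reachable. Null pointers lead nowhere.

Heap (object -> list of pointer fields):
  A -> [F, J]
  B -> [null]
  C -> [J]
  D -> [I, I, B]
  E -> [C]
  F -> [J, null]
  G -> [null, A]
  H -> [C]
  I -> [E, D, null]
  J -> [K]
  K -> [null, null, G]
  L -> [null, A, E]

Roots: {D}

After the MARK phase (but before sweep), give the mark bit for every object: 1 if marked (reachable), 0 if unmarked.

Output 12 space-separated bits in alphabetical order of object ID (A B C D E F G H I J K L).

Roots: D
Mark D: refs=I I B, marked=D
Mark I: refs=E D null, marked=D I
Mark B: refs=null, marked=B D I
Mark E: refs=C, marked=B D E I
Mark C: refs=J, marked=B C D E I
Mark J: refs=K, marked=B C D E I J
Mark K: refs=null null G, marked=B C D E I J K
Mark G: refs=null A, marked=B C D E G I J K
Mark A: refs=F J, marked=A B C D E G I J K
Mark F: refs=J null, marked=A B C D E F G I J K
Unmarked (collected): H L

Answer: 1 1 1 1 1 1 1 0 1 1 1 0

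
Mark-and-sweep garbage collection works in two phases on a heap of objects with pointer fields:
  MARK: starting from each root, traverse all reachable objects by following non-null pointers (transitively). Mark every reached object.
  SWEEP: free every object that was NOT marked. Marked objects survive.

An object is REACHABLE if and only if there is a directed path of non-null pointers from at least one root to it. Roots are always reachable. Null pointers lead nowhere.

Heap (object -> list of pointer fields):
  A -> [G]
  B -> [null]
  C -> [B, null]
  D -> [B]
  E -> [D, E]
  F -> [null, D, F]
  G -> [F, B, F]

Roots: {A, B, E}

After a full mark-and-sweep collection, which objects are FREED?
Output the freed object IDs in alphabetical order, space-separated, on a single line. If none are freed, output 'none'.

Roots: A B E
Mark A: refs=G, marked=A
Mark B: refs=null, marked=A B
Mark E: refs=D E, marked=A B E
Mark G: refs=F B F, marked=A B E G
Mark D: refs=B, marked=A B D E G
Mark F: refs=null D F, marked=A B D E F G
Unmarked (collected): C

Answer: C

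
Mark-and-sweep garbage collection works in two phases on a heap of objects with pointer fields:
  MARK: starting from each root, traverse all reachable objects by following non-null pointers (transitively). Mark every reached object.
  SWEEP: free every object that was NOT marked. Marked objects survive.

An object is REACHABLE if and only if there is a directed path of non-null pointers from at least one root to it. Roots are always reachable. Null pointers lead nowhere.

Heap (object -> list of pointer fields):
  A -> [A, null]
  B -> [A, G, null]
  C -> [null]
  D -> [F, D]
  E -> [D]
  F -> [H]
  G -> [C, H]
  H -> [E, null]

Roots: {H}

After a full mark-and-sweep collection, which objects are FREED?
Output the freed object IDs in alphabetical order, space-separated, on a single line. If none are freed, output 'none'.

Answer: A B C G

Derivation:
Roots: H
Mark H: refs=E null, marked=H
Mark E: refs=D, marked=E H
Mark D: refs=F D, marked=D E H
Mark F: refs=H, marked=D E F H
Unmarked (collected): A B C G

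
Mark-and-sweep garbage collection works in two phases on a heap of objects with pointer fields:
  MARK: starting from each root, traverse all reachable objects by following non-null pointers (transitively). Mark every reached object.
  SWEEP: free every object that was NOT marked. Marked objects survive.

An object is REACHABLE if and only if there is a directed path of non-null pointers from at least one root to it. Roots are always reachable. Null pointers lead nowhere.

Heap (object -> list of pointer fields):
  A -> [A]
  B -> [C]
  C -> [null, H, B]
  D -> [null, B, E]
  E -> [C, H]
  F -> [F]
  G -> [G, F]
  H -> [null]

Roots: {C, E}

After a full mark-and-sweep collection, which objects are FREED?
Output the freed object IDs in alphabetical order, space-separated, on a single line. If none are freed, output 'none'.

Roots: C E
Mark C: refs=null H B, marked=C
Mark E: refs=C H, marked=C E
Mark H: refs=null, marked=C E H
Mark B: refs=C, marked=B C E H
Unmarked (collected): A D F G

Answer: A D F G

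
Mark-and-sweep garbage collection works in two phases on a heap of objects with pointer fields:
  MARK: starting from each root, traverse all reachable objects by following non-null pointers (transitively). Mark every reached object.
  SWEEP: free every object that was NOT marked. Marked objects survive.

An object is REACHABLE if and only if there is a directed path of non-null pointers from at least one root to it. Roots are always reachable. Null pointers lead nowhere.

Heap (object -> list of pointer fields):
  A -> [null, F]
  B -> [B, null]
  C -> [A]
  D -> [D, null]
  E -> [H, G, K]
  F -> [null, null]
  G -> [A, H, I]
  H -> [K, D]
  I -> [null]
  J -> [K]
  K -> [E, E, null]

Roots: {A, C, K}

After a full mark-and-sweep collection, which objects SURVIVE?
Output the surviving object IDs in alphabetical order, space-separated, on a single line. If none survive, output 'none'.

Roots: A C K
Mark A: refs=null F, marked=A
Mark C: refs=A, marked=A C
Mark K: refs=E E null, marked=A C K
Mark F: refs=null null, marked=A C F K
Mark E: refs=H G K, marked=A C E F K
Mark H: refs=K D, marked=A C E F H K
Mark G: refs=A H I, marked=A C E F G H K
Mark D: refs=D null, marked=A C D E F G H K
Mark I: refs=null, marked=A C D E F G H I K
Unmarked (collected): B J

Answer: A C D E F G H I K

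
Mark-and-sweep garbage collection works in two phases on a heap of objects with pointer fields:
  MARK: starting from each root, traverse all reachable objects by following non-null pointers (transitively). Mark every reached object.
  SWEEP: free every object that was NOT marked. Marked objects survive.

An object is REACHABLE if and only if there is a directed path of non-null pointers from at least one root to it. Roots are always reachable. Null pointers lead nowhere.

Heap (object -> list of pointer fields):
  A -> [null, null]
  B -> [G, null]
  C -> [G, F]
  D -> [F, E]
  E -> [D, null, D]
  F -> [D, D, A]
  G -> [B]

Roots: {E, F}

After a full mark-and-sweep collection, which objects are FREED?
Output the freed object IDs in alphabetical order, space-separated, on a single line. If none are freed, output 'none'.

Answer: B C G

Derivation:
Roots: E F
Mark E: refs=D null D, marked=E
Mark F: refs=D D A, marked=E F
Mark D: refs=F E, marked=D E F
Mark A: refs=null null, marked=A D E F
Unmarked (collected): B C G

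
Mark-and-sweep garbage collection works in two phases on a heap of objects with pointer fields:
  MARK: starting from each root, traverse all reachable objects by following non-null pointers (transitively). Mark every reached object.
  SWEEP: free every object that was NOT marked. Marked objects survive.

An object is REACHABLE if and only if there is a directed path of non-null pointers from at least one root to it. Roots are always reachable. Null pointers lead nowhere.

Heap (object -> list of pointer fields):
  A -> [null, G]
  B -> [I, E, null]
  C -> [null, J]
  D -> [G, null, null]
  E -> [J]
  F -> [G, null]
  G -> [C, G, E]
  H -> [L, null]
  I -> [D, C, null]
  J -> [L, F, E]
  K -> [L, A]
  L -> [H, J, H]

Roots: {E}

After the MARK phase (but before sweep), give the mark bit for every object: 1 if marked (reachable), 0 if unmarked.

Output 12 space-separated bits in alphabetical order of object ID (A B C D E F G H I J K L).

Answer: 0 0 1 0 1 1 1 1 0 1 0 1

Derivation:
Roots: E
Mark E: refs=J, marked=E
Mark J: refs=L F E, marked=E J
Mark L: refs=H J H, marked=E J L
Mark F: refs=G null, marked=E F J L
Mark H: refs=L null, marked=E F H J L
Mark G: refs=C G E, marked=E F G H J L
Mark C: refs=null J, marked=C E F G H J L
Unmarked (collected): A B D I K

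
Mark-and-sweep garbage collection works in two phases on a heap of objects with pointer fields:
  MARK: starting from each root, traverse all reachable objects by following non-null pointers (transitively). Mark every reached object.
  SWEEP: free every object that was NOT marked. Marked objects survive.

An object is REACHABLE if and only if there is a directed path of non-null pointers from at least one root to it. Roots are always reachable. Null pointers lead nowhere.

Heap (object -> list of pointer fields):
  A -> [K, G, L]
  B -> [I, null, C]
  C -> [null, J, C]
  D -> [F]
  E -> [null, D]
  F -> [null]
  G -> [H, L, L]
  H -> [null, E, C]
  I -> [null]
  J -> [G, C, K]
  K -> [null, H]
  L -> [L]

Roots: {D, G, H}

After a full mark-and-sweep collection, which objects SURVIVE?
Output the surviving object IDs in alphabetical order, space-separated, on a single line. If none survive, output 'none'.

Roots: D G H
Mark D: refs=F, marked=D
Mark G: refs=H L L, marked=D G
Mark H: refs=null E C, marked=D G H
Mark F: refs=null, marked=D F G H
Mark L: refs=L, marked=D F G H L
Mark E: refs=null D, marked=D E F G H L
Mark C: refs=null J C, marked=C D E F G H L
Mark J: refs=G C K, marked=C D E F G H J L
Mark K: refs=null H, marked=C D E F G H J K L
Unmarked (collected): A B I

Answer: C D E F G H J K L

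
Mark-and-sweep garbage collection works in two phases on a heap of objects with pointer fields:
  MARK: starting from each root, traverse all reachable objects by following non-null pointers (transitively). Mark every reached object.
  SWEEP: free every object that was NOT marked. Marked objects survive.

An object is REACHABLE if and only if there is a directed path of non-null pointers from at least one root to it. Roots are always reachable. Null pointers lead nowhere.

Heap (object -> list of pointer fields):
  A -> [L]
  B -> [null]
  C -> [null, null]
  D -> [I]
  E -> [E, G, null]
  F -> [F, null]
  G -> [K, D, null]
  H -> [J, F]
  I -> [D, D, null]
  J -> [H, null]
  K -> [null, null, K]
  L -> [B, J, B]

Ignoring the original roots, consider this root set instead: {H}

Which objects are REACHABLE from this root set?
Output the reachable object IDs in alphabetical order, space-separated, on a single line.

Roots: H
Mark H: refs=J F, marked=H
Mark J: refs=H null, marked=H J
Mark F: refs=F null, marked=F H J
Unmarked (collected): A B C D E G I K L

Answer: F H J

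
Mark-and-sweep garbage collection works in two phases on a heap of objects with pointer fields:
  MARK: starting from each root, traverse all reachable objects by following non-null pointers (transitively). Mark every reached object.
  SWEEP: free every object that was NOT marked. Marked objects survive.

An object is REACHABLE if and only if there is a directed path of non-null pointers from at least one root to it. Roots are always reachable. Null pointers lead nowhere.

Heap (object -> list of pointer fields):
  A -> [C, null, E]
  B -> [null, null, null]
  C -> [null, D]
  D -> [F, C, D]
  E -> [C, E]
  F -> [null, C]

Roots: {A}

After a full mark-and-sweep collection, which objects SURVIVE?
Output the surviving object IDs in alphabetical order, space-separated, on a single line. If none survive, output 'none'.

Answer: A C D E F

Derivation:
Roots: A
Mark A: refs=C null E, marked=A
Mark C: refs=null D, marked=A C
Mark E: refs=C E, marked=A C E
Mark D: refs=F C D, marked=A C D E
Mark F: refs=null C, marked=A C D E F
Unmarked (collected): B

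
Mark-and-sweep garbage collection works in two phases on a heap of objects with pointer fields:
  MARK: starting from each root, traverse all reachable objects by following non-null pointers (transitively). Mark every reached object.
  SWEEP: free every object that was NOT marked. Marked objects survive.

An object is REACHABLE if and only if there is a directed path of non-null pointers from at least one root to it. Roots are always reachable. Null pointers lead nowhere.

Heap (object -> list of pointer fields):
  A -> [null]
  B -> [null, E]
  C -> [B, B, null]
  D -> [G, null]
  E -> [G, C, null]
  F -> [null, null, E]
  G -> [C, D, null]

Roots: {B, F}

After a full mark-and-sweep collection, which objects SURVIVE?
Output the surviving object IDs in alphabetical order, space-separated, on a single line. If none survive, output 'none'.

Roots: B F
Mark B: refs=null E, marked=B
Mark F: refs=null null E, marked=B F
Mark E: refs=G C null, marked=B E F
Mark G: refs=C D null, marked=B E F G
Mark C: refs=B B null, marked=B C E F G
Mark D: refs=G null, marked=B C D E F G
Unmarked (collected): A

Answer: B C D E F G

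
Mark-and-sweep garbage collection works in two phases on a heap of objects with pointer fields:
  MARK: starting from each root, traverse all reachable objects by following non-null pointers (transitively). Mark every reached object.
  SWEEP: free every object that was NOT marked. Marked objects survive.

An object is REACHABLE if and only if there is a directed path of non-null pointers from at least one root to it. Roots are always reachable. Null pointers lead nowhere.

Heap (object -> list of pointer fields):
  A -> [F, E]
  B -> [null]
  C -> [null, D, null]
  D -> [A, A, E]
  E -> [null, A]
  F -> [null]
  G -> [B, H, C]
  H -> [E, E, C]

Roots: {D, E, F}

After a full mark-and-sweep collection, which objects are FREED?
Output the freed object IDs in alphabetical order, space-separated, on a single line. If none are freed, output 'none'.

Roots: D E F
Mark D: refs=A A E, marked=D
Mark E: refs=null A, marked=D E
Mark F: refs=null, marked=D E F
Mark A: refs=F E, marked=A D E F
Unmarked (collected): B C G H

Answer: B C G H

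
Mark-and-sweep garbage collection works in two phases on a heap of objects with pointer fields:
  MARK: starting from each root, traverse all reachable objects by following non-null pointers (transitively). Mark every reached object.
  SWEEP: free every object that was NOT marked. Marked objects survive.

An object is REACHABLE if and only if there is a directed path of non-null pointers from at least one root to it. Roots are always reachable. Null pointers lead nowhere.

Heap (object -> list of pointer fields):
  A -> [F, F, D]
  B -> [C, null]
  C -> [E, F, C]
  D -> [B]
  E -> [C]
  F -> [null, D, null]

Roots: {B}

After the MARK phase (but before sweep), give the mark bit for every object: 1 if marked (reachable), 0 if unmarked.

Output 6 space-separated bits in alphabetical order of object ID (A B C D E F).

Answer: 0 1 1 1 1 1

Derivation:
Roots: B
Mark B: refs=C null, marked=B
Mark C: refs=E F C, marked=B C
Mark E: refs=C, marked=B C E
Mark F: refs=null D null, marked=B C E F
Mark D: refs=B, marked=B C D E F
Unmarked (collected): A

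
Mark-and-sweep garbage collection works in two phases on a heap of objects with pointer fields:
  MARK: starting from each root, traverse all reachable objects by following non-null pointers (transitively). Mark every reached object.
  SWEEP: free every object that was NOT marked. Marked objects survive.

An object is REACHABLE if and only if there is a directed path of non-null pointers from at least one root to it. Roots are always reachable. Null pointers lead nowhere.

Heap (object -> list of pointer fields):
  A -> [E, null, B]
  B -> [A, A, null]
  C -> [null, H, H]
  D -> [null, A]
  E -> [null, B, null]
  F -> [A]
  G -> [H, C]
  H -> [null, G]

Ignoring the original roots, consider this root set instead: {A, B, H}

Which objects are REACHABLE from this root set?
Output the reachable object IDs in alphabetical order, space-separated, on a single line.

Answer: A B C E G H

Derivation:
Roots: A B H
Mark A: refs=E null B, marked=A
Mark B: refs=A A null, marked=A B
Mark H: refs=null G, marked=A B H
Mark E: refs=null B null, marked=A B E H
Mark G: refs=H C, marked=A B E G H
Mark C: refs=null H H, marked=A B C E G H
Unmarked (collected): D F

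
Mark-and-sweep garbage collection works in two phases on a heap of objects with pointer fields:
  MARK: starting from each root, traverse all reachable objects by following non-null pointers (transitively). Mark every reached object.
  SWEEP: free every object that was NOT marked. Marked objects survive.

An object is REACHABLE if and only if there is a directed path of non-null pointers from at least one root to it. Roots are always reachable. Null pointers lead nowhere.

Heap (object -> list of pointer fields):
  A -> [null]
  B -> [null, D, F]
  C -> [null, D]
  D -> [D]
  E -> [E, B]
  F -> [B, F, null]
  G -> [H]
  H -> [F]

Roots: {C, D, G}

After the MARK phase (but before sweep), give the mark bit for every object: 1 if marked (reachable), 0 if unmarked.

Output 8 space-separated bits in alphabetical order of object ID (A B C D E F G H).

Answer: 0 1 1 1 0 1 1 1

Derivation:
Roots: C D G
Mark C: refs=null D, marked=C
Mark D: refs=D, marked=C D
Mark G: refs=H, marked=C D G
Mark H: refs=F, marked=C D G H
Mark F: refs=B F null, marked=C D F G H
Mark B: refs=null D F, marked=B C D F G H
Unmarked (collected): A E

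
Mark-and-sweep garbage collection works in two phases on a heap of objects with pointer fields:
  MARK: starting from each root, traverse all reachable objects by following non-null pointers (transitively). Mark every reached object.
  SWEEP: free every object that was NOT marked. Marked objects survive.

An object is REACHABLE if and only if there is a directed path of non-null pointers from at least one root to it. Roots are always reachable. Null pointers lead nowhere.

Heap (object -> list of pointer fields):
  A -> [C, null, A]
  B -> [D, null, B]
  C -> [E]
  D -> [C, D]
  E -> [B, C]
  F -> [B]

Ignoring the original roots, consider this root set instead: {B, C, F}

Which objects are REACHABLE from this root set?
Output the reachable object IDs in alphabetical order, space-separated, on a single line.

Roots: B C F
Mark B: refs=D null B, marked=B
Mark C: refs=E, marked=B C
Mark F: refs=B, marked=B C F
Mark D: refs=C D, marked=B C D F
Mark E: refs=B C, marked=B C D E F
Unmarked (collected): A

Answer: B C D E F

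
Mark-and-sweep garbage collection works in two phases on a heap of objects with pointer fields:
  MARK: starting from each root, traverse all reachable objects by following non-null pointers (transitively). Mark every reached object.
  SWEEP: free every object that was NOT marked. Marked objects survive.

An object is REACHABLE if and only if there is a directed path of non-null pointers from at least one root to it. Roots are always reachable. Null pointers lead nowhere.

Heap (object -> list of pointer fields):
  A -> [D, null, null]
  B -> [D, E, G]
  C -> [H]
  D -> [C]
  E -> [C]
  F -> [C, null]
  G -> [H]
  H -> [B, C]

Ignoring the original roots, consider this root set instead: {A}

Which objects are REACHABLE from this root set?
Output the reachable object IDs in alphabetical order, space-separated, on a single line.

Answer: A B C D E G H

Derivation:
Roots: A
Mark A: refs=D null null, marked=A
Mark D: refs=C, marked=A D
Mark C: refs=H, marked=A C D
Mark H: refs=B C, marked=A C D H
Mark B: refs=D E G, marked=A B C D H
Mark E: refs=C, marked=A B C D E H
Mark G: refs=H, marked=A B C D E G H
Unmarked (collected): F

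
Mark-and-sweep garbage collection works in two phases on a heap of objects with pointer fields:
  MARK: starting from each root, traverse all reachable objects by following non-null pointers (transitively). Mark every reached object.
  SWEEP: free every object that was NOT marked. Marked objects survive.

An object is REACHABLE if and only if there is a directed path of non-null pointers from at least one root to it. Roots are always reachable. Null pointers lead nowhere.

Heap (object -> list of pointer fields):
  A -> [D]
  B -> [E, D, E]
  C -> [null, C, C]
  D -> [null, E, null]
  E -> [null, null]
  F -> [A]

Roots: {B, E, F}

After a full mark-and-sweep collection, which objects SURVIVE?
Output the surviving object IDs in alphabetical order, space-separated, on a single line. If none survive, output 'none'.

Answer: A B D E F

Derivation:
Roots: B E F
Mark B: refs=E D E, marked=B
Mark E: refs=null null, marked=B E
Mark F: refs=A, marked=B E F
Mark D: refs=null E null, marked=B D E F
Mark A: refs=D, marked=A B D E F
Unmarked (collected): C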